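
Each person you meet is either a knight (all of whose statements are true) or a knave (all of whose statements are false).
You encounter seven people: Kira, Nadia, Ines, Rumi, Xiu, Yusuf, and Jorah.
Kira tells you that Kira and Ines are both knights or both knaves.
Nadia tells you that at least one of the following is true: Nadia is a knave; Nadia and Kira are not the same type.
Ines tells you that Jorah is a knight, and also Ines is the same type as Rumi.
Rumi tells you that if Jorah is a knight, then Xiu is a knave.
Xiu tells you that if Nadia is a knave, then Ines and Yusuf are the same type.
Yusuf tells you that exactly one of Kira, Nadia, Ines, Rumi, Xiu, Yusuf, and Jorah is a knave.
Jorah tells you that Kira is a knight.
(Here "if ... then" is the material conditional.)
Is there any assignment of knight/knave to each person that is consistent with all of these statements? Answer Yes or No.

No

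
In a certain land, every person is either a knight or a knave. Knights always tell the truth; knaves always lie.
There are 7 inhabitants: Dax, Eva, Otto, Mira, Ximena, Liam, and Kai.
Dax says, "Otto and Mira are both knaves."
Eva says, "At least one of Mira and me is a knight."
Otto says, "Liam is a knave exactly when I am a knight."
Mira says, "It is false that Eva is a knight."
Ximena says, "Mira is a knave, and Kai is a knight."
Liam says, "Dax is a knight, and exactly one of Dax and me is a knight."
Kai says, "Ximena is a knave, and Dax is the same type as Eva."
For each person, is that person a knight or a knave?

Dax is a knave, Eva is a knight, Otto is a knight, Mira is a knave, Ximena is a knave, Liam is a knave, and Kai is a knave.

Dax is a knave, and the claim "Otto and Mira are both knaves" is indeed false.
Eva is a knight; "at least one of Mira and me is a knight" is true, as required.
Otto is a knight, so "Liam is a knave exactly when I am a knight" must be true — and it is.
Mira is a knave, so "it is false that Eva is a knight" must be false — and it is.
Ximena is a knave, so "Mira is a knave, and Kai is a knight" must be false — and it is.
As a knave, Liam's statement "Dax is a knight, and exactly one of Dax and me is a knight" should be false; it is.
Kai is a knave, so "Ximena is a knave, and Dax is the same type as Eva" must be false — and it is.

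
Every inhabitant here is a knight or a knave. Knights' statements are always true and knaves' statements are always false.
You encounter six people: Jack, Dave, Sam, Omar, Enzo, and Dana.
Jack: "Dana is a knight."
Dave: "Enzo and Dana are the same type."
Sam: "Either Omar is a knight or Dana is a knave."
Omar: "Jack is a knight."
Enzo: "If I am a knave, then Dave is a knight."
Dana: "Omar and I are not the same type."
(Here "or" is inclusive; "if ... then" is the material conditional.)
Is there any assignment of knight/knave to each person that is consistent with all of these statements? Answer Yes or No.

Yes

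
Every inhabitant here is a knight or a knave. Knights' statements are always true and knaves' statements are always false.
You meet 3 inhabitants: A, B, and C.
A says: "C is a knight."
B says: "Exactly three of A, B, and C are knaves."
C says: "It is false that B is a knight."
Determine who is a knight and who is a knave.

A (knight): "C is a knight" — true. ✓
B is a knave, so "exactly three of A, B, and C are knaves" must be False — and it is.
Since C is a knight, "it is false that B is a knight" needs to be true, which holds.

A is a knight, B is a knave, and C is a knight.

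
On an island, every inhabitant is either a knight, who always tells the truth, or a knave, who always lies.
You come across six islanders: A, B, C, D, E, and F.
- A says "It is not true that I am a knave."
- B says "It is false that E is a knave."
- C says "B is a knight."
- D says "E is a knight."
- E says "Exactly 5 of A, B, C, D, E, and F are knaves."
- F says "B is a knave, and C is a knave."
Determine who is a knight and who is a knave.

A is a knight, B is a knave, C is a knave, D is a knave, E is a knave, and F is a knight.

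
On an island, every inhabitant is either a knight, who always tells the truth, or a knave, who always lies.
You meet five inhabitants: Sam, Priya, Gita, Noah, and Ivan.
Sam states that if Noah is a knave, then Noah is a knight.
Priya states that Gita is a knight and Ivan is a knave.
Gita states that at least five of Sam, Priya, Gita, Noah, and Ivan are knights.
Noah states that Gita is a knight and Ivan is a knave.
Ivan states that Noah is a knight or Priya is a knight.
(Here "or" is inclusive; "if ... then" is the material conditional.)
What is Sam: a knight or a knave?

Sam is a knave.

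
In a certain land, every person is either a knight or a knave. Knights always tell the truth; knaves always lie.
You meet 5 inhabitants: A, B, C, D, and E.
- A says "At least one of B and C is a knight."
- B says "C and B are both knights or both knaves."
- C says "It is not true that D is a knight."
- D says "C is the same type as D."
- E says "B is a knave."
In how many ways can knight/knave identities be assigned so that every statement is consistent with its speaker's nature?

2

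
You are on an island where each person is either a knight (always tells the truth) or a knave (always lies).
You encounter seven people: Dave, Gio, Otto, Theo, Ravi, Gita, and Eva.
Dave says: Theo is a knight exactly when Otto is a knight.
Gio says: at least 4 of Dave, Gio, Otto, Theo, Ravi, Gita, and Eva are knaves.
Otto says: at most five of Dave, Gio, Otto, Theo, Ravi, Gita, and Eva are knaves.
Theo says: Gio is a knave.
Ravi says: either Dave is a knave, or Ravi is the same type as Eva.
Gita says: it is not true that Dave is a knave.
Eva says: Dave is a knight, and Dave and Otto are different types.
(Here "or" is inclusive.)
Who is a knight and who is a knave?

Dave is a knave, Gio is a knight, Otto is a knight, Theo is a knave, Ravi is a knight, Gita is a knave, and Eva is a knave.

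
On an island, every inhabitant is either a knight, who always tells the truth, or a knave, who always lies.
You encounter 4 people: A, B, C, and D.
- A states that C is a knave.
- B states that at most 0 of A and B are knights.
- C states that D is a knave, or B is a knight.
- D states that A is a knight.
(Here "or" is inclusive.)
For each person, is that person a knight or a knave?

A is a knight, B is a knave, C is a knave, and D is a knight.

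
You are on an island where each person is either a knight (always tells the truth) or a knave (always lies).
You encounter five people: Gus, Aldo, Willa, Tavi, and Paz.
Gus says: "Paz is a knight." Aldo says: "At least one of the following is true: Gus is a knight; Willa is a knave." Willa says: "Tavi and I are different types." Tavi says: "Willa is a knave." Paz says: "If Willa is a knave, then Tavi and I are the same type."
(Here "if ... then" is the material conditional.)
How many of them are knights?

4

The unique consistent assignment is Gus=knight, Aldo=knight, Willa=knight, Tavi=knave, Paz=knight.
That has 4 knights.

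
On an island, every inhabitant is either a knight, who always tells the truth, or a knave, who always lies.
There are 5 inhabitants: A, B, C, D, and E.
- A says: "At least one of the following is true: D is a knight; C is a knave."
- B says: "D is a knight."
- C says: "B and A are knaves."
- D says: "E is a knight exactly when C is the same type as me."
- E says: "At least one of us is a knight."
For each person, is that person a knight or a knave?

Knights: C and E. Knaves: A, B, and D.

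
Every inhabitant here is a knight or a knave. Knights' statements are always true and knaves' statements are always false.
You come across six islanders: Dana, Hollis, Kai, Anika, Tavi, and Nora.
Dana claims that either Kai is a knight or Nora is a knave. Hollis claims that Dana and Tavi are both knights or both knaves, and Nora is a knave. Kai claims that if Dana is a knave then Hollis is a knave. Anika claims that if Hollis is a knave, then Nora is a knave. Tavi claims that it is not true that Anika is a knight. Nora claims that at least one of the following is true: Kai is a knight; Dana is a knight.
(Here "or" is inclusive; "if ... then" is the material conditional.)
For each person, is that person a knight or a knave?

Since Dana is a knight, "either Kai is a knight or Nora is a knave" needs to be true, which holds.
Hollis (knave): "Dana and Tavi are both knights or both knaves, and Nora is a knave" — false. ✓
Kai (knight): "if Dana is a knave then Hollis is a knave" — true. ✓
Anika is a knave; "if Hollis is a knave, then Nora is a knave" is false, as required.
As a knight, Tavi's statement "it is not true that Anika is a knight" should be true; it is.
Nora is a knight, and the claim "at least one of the following is true: Kai is a knight; Dana is a knight" is indeed true.

Dana is a knight, Hollis is a knave, Kai is a knight, Anika is a knave, Tavi is a knight, and Nora is a knight.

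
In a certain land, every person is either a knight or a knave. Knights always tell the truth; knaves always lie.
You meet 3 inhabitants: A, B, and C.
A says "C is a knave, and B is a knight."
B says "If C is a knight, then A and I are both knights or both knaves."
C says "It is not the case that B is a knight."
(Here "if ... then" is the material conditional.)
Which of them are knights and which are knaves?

A is a knight, B is a knight, and C is a knave.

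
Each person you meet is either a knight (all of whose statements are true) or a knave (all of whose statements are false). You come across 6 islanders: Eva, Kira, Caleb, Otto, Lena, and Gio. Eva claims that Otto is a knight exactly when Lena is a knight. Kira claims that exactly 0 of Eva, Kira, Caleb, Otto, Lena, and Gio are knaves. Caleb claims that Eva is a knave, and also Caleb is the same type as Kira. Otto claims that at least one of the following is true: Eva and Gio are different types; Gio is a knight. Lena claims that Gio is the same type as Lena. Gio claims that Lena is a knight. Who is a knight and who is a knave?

Since Eva is a knight, "Otto is a knight exactly when Lena is a knight" needs to be True, which holds.
Since Kira is a knave, "exactly 0 of Eva, Kira, Caleb, Otto, Lena, and Gio are knaves" needs to be False, which holds.
Caleb is a knave, and the claim "Eva is a knave, and also Caleb is the same type as Kira" is indeed False.
As a knight, Otto's statement "at least one of the following is true: Eva and Gio are different types; Gio is a knight" should be True; it is.
As a knight, Lena's statement "Gio is the same type as Lena" should be True; it is.
Gio is a knight; "Lena is a knight" is True, as required.

Knights: Eva, Otto, Lena, and Gio. Knaves: Kira and Caleb.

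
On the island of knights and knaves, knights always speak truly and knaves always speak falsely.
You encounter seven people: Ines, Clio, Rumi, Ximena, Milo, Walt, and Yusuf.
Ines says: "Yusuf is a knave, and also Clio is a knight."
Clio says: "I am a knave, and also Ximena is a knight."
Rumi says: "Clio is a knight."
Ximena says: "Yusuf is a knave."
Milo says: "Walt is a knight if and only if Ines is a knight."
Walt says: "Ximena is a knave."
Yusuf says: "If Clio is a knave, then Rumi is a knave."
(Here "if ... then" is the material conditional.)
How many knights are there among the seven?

2

The unique consistent assignment is Ines=knave, Clio=knave, Rumi=knave, Ximena=knave, Milo=knave, Walt=knight, Yusuf=knight.
That has 2 knights.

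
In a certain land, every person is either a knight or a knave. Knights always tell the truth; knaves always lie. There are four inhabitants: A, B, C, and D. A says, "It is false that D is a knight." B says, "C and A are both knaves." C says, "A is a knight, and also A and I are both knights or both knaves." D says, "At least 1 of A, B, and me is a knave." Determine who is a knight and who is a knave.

A is a knave, so "it is false that D is a knight" must be False — and it is.
B is a knight, and the claim "C and A are both knaves" is indeed True.
C is a knave, so "A is a knight, and also A and I are both knights or both knaves" must be False — and it is.
D is a knight, and the claim "at least 1 of A, B, and me is a knave" is indeed True.

A is a knave, B is a knight, C is a knave, and D is a knight.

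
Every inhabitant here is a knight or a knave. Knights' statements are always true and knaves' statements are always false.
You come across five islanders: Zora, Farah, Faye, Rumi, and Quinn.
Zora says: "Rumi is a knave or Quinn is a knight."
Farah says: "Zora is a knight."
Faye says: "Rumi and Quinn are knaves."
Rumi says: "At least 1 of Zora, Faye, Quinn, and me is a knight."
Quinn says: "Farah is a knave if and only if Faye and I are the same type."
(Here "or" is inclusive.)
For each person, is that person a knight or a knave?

Zora is a knight, Farah is a knight, Faye is a knave, Rumi is a knight, and Quinn is a knight.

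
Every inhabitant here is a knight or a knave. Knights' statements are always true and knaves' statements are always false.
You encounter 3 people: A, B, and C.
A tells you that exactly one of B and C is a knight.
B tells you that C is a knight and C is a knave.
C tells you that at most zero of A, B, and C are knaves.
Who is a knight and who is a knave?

Knights: none. Knaves: A, B, and C.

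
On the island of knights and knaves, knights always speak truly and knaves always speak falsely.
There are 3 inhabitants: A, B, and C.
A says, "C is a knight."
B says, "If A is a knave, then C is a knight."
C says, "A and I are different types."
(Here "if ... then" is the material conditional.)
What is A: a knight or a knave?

A is a knave.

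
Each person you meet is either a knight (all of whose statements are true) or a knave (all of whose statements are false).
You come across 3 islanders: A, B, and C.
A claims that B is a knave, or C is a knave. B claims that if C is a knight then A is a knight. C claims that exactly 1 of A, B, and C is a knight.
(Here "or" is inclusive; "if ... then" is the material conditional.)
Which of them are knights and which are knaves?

Knights: A and B. Knaves: C.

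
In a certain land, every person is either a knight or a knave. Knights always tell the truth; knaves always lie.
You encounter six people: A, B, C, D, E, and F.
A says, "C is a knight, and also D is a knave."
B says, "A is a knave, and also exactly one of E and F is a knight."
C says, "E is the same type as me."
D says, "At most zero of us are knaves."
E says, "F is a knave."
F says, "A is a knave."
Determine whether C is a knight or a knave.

C is a knight.

Consistent assignments: {A=knight, B=knave, C=knight, D=knave, E=knight, F=knave}
In every consistent assignment, C is a knight.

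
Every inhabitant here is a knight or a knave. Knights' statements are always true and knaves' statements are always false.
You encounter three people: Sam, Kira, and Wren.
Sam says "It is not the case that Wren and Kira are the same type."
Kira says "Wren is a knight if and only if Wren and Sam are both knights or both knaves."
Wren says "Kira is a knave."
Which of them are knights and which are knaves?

Sam is a knight, Kira is a knight, and Wren is a knave.

Sam (knight): "it is not the case that Wren and Kira are the same type" — true. ✓
Kira is a knight; "Wren is a knight if and only if Wren and Sam are both knights or both knaves" is true, as required.
As a knave, Wren's statement "Kira is a knave" should be False; it is.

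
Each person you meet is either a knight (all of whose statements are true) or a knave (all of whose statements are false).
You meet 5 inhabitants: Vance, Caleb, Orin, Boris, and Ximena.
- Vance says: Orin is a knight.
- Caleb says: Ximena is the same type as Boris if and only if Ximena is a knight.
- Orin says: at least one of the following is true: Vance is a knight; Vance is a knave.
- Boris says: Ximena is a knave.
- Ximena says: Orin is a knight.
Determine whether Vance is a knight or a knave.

Consistent assignments: {Vance=knight, Caleb=knave, Orin=knight, Boris=knave, Ximena=knight}
In every consistent assignment, Vance is a knight.

Vance is a knight.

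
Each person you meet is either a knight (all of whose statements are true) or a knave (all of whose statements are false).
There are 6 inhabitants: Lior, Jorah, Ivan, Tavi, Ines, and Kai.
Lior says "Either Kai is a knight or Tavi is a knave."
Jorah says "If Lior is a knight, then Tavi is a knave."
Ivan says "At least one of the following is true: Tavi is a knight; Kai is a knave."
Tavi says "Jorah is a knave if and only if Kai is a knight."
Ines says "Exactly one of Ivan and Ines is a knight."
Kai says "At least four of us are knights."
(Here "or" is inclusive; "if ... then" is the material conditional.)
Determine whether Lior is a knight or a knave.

Lior is a knight.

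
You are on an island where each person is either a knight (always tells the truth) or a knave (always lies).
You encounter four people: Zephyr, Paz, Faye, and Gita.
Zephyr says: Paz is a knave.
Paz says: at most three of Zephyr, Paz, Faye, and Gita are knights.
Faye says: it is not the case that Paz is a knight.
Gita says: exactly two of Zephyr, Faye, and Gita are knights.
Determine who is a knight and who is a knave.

Zephyr is a knave, Paz is a knight, Faye is a knave, and Gita is a knave.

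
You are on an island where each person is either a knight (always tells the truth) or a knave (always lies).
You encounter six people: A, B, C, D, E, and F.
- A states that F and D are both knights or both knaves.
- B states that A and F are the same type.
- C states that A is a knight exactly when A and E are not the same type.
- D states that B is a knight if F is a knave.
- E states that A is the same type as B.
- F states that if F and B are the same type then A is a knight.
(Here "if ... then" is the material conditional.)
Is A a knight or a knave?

A is a knight.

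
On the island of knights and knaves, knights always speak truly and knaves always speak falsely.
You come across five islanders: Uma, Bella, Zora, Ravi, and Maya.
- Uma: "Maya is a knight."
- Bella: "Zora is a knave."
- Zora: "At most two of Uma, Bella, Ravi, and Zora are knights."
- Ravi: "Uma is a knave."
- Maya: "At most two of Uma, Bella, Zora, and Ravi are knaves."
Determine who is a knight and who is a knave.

Knights: Uma, Zora, and Maya. Knaves: Bella and Ravi.

Uma is a knight, so "Maya is a knight" must be true — and it is.
As a knave, Bella's statement "Zora is a knave" should be False; it is.
Zora is a knight, and the claim "at most two of Uma, Bella, Ravi, and Zora are knights" is indeed true.
As a knave, Ravi's statement "Uma is a knave" should be False; it is.
As a knight, Maya's statement "at most two of Uma, Bella, Zora, and Ravi are knaves" should be true; it is.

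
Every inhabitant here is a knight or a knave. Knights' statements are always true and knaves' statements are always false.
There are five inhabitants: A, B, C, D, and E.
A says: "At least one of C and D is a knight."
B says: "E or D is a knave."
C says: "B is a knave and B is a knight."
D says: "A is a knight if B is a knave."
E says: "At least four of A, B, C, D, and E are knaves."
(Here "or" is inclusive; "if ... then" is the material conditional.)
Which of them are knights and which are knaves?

A is a knight, so "at least one of C and D is a knight" must be true — and it is.
B (knight): "E or D is a knave" — true. ✓
C is a knave, and the claim "B is a knave and B is a knight" is indeed False.
D is a knight, and the claim "A is a knight if B is a knave" is indeed true.
E is a knave; "at least four of A, B, C, D, and E are knaves" is False, as required.

A is a knight, B is a knight, C is a knave, D is a knight, and E is a knave.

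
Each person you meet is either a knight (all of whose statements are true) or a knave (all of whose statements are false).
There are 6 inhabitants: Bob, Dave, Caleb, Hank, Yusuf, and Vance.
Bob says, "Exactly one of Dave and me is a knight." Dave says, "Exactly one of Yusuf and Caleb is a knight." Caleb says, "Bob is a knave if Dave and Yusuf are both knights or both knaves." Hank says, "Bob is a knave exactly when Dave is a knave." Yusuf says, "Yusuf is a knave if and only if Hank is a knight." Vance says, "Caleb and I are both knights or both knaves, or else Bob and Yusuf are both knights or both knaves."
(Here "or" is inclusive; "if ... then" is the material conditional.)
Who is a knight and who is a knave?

Knights: Bob, Caleb, Yusuf, and Vance. Knaves: Dave and Hank.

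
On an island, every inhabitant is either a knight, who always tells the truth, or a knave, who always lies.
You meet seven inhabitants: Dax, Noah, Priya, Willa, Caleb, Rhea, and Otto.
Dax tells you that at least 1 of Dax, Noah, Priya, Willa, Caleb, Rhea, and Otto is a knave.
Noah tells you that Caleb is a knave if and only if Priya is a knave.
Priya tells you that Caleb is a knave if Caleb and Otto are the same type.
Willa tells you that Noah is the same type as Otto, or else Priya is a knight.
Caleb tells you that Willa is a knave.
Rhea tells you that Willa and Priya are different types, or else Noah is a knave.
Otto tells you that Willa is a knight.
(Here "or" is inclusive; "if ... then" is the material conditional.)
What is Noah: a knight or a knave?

Noah is a knave.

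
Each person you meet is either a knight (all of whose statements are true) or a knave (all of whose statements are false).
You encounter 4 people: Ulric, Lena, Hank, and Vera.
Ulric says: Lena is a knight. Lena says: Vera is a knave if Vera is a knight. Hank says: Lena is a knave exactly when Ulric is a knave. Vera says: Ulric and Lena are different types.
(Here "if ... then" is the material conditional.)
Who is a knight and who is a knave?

Ulric is a knight, Lena is a knight, Hank is a knight, and Vera is a knave.

Suppose Ulric is a knave. Then Ulric's statement "Lena is a knight" would have to be false. Checking the 8 ways to assign the others, none is consistent with every speaker.
(For instance, with Lena=knight, Hank=knight, Vera=knave, Ulric's claim "Lena is a knight" comes out true where it would need to be false.)
So Ulric must be a knight, making "Lena is a knight" true. Taking Ulric=knight, Lena=knight, Hank=knight, Vera=knave, each remaining statement checks out:
  Lena (knight): "Vera is a knave if Vera is a knight" — true. ✓
  Hank (knight): "Lena is a knave exactly when Ulric is a knave" — true. ✓
  Vera (knave): "Ulric and Lena are different types" — false. ✓
This is the unique consistent assignment.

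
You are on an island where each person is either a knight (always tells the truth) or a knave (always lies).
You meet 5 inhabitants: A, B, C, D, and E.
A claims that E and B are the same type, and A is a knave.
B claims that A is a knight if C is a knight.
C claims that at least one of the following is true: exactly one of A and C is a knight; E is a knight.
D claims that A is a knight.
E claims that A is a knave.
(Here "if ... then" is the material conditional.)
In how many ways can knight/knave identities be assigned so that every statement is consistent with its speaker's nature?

1

Consistent assignments:
  A=knave, B=knave, C=knight, D=knave, E=knight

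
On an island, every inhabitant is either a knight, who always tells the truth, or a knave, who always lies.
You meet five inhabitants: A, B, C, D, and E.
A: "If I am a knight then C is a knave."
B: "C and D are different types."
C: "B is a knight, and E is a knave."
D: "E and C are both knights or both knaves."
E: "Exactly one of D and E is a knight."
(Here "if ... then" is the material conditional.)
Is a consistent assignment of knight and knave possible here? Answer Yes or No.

One consistent assignment: A=knight, B=knave, C=knave, D=knave, E=knight.

Yes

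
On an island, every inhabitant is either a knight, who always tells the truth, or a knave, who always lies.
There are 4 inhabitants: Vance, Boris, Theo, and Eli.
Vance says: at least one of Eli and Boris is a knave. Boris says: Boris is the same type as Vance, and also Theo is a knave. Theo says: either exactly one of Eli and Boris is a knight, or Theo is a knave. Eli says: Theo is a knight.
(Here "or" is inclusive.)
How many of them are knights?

3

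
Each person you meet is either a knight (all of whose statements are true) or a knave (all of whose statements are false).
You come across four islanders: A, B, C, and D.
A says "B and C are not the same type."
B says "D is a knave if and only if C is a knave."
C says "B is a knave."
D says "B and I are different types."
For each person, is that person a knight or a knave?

A is a knight, B is a knave, C is a knight, and D is a knave.

A (knight): "B and C are not the same type" — True. ✓
Since B is a knave, "D is a knave if and only if C is a knave" needs to be false, which holds.
C is a knight; "B is a knave" is True, as required.
As a knave, D's statement "B and I are different types" should be false; it is.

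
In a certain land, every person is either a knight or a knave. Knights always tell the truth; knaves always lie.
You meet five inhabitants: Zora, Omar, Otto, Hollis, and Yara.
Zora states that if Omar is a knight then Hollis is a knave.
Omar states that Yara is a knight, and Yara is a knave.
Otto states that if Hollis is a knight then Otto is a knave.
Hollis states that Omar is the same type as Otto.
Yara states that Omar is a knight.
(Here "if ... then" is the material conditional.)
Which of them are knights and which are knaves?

Knights: Zora and Otto. Knaves: Omar, Hollis, and Yara.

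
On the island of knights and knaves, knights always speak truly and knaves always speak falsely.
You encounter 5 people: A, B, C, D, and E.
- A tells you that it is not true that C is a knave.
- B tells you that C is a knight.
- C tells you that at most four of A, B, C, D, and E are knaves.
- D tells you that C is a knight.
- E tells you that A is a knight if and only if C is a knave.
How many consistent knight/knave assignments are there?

2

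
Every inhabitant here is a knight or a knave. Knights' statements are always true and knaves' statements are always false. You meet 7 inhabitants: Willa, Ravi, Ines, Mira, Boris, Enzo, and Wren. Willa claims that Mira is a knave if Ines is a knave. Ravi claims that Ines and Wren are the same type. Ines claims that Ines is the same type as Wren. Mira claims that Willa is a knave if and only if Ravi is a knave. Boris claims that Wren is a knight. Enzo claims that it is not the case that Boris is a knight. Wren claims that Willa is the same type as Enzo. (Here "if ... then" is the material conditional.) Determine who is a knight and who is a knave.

Willa is a knave, Ravi is a knave, Ines is a knave, Mira is a knight, Boris is a knight, Enzo is a knave, and Wren is a knight.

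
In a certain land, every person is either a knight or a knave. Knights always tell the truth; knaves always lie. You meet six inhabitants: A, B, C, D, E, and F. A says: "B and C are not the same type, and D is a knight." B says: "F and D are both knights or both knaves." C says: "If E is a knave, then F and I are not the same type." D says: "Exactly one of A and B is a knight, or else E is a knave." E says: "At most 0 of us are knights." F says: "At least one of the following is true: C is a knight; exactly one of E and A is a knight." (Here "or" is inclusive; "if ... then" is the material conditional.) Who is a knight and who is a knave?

A is a knave, B is a knave, C is a knave, D is a knight, E is a knave, and F is a knave.

As a knave, A's statement "B and C are not the same type, and D is a knight" should be False; it is.
B is a knave; "F and D are both knights or both knaves" is False, as required.
C is a knave, and the claim "if E is a knave, then F and I are not the same type" is indeed False.
D is a knight, and the claim "exactly one of A and B is a knight, or else E is a knave" is indeed True.
As a knave, E's statement "at most 0 of us are knights" should be False; it is.
F is a knave, so "at least one of the following is true: C is a knight; exactly one of E and A is a knight" must be False — and it is.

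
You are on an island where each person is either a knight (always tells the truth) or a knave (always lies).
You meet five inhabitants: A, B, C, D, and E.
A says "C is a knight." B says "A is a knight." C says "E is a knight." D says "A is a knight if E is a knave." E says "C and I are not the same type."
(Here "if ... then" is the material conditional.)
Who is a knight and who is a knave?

A is a knave, B is a knave, C is a knave, D is a knave, and E is a knave.

As a knave, A's statement "C is a knight" should be False; it is.
B is a knave, so "A is a knight" must be False — and it is.
Since C is a knave, "E is a knight" needs to be False, which holds.
D is a knave; "A is a knight if E is a knave" is False, as required.
Since E is a knave, "C and I are not the same type" needs to be False, which holds.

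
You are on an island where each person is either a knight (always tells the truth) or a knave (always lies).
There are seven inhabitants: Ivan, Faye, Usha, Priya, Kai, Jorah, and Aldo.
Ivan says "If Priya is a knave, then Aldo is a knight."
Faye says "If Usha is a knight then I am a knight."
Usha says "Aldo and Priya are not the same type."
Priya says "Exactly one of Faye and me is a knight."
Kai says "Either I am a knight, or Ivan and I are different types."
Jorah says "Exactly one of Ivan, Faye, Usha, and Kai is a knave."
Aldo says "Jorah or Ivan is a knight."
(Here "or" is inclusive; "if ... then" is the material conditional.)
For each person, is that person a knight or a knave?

Ivan is a knight, Faye is a knave, Usha is a knight, Priya is a knave, Kai is a knight, Jorah is a knight, and Aldo is a knight.

Ivan (knight): "if Priya is a knave, then Aldo is a knight" — True. ✓
Faye is a knave, so "if Usha is a knight then I am a knight" must be False — and it is.
As a knight, Usha's statement "Aldo and Priya are not the same type" should be True; it is.
Priya (knave): "exactly one of Faye and me is a knight" — False. ✓
Kai is a knight; "either I am a knight, or Ivan and I are different types" is True, as required.
Since Jorah is a knight, "exactly one of Ivan, Faye, Usha, and Kai is a knave" needs to be True, which holds.
Aldo (knight): "Jorah or Ivan is a knight" — True. ✓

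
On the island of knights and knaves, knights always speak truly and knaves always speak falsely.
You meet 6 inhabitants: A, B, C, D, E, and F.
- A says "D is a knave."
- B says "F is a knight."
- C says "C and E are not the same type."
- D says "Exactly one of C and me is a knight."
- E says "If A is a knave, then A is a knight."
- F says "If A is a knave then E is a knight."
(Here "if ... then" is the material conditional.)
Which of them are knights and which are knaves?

Knights: D. Knaves: A, B, C, E, and F.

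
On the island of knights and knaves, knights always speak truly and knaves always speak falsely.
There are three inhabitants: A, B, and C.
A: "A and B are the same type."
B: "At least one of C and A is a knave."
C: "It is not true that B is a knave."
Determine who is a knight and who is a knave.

Suppose A is a knight. Then A's statement "A and B are the same type" would have to be true. Checking the 4 ways to assign the others, none is consistent with every speaker.
(For instance, with B=knight, C=knight, B's claim "at least one of C and A is a knave" comes out false where it would need to be true.)
So A must be a knave, making "A and B are the same type" false. Taking A=knave, B=knight, C=knight, each remaining statement checks out:
  B (knight): "at least one of C and A is a knave" — true. ✓
  C (knight): "it is not true that B is a knave" — true. ✓
This is the unique consistent assignment.

Knights: B and C. Knaves: A.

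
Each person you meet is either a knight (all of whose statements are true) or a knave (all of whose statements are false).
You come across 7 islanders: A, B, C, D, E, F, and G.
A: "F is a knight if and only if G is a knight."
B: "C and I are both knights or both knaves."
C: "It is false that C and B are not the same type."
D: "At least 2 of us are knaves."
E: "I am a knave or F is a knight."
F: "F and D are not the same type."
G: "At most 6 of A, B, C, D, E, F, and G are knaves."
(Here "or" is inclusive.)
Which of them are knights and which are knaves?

A is a knight, and the claim "F is a knight if and only if G is a knight" is indeed True.
Since B is a knight, "C and I are both knights or both knaves" needs to be True, which holds.
C is a knight, and the claim "it is false that C and B are not the same type" is indeed True.
As a knave, D's statement "at least 2 of us are knaves" should be false; it is.
E is a knight; "I am a knave or F is a knight" is True, as required.
F is a knight, and the claim "F and D are not the same type" is indeed True.
Since G is a knight, "at most 6 of A, B, C, D, E, F, and G are knaves" needs to be True, which holds.

A is a knight, B is a knight, C is a knight, D is a knave, E is a knight, F is a knight, and G is a knight.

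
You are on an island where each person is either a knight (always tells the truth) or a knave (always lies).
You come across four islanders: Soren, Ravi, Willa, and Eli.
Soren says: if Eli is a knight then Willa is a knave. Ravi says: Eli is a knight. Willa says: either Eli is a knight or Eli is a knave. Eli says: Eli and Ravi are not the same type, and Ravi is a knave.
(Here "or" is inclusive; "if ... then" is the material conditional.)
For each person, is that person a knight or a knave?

Knights: Soren and Willa. Knaves: Ravi and Eli.

Soren is a knight, and the claim "if Eli is a knight then Willa is a knave" is indeed true.
Ravi (knave): "Eli is a knight" — False. ✓
Willa is a knight; "either Eli is a knight or Eli is a knave" is true, as required.
Eli is a knave; "Eli and Ravi are not the same type, and Ravi is a knave" is False, as required.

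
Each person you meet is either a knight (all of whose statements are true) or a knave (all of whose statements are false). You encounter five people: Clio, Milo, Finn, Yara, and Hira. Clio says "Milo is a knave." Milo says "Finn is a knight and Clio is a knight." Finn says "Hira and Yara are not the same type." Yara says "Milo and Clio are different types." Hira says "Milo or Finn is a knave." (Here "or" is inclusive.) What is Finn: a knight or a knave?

Consistent assignments: {Clio=knight, Milo=knave, Finn=knave, Yara=knight, Hira=knight}
In every consistent assignment, Finn is a knave.

Finn is a knave.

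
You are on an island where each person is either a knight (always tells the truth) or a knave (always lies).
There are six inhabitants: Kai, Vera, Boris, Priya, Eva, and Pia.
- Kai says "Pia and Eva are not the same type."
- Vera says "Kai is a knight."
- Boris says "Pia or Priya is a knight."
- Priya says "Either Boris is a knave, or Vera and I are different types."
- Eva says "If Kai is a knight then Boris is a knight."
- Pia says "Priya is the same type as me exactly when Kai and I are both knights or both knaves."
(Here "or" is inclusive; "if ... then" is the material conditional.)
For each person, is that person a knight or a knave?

Knights: Boris, Eva, and Pia. Knaves: Kai, Vera, and Priya.

Kai is a knave, and the claim "Pia and Eva are not the same type" is indeed false.
Vera is a knave, so "Kai is a knight" must be false — and it is.
As a knight, Boris's statement "Pia or Priya is a knight" should be true; it is.
Priya is a knave; "either Boris is a knave, or Vera and I are different types" is false, as required.
Eva is a knight, and the claim "if Kai is a knight then Boris is a knight" is indeed true.
Pia (knight): "Priya is the same type as me exactly when Kai and I are both knights or both knaves" — true. ✓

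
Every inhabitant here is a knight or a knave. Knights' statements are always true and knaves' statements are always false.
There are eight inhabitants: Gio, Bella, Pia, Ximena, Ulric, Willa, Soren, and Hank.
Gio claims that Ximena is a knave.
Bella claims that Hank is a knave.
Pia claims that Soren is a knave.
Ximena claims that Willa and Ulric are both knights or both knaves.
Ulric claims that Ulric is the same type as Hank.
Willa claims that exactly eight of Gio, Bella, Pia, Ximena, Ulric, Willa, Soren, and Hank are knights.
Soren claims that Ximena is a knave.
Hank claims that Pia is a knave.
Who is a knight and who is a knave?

Gio is a knight, and the claim "Ximena is a knave" is indeed true.
Bella is a knave; "Hank is a knave" is False, as required.
Pia is a knave; "Soren is a knave" is False, as required.
Since Ximena is a knave, "Willa and Ulric are both knights or both knaves" needs to be False, which holds.
Ulric (knight): "Ulric is the same type as Hank" — true. ✓
As a knave, Willa's statement "exactly eight of Gio, Bella, Pia, Ximena, Ulric, Willa, Soren, and Hank are knights" should be False; it is.
As a knight, Soren's statement "Ximena is a knave" should be true; it is.
Hank is a knight; "Pia is a knave" is true, as required.

Gio is a knight, Bella is a knave, Pia is a knave, Ximena is a knave, Ulric is a knight, Willa is a knave, Soren is a knight, and Hank is a knight.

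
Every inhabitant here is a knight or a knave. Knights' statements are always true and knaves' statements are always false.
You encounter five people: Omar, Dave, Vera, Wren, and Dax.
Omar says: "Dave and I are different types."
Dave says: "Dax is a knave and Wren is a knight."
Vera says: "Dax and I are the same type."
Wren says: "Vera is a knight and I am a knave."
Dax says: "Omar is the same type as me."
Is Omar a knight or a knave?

Consistent assignments: {Omar=knight, Dave=knave, Vera=knave, Wren=knave, Dax=knight}
In every consistent assignment, Omar is a knight.

Omar is a knight.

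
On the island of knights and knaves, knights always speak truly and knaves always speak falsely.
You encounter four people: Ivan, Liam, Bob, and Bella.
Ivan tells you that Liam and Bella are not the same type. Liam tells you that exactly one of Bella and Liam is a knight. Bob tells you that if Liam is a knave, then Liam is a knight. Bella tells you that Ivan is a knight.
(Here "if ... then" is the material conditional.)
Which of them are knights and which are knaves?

Knights: none. Knaves: Ivan, Liam, Bob, and Bella.

Ivan is a knave, so "Liam and Bella are not the same type" must be False — and it is.
As a knave, Liam's statement "exactly one of Bella and Liam is a knight" should be False; it is.
Bob is a knave, and the claim "if Liam is a knave, then Liam is a knight" is indeed False.
Bella is a knave, and the claim "Ivan is a knight" is indeed False.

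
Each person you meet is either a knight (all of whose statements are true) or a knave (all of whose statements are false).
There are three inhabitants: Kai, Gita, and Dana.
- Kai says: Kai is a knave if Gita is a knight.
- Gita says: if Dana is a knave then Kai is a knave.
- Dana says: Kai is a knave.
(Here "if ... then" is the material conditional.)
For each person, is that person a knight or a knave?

Suppose Kai is a knave. Then Kai's statement "Kai is a knave if Gita is a knight" would have to be false. Checking the 4 ways to assign the others, none is consistent with every speaker.
(For instance, with Gita=knave, Dana=knave, Kai's claim "Kai is a knave if Gita is a knight" comes out true where it would need to be false.)
So Kai must be a knight, making "Kai is a knave if Gita is a knight" true. Taking Kai=knight, Gita=knave, Dana=knave, each remaining statement checks out:
  Gita (knave): "if Dana is a knave then Kai is a knave" — false. ✓
  Dana (knave): "Kai is a knave" — false. ✓
This is the unique consistent assignment.

Kai is a knight, Gita is a knave, and Dana is a knave.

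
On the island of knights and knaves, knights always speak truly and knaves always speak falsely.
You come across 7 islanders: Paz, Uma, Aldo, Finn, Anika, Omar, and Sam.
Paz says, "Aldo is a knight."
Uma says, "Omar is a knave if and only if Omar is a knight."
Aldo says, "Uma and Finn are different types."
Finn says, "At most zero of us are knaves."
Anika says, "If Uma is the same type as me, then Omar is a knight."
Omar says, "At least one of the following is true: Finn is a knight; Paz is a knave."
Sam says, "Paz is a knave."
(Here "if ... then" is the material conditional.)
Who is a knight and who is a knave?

Paz is a knave, Uma is a knave, Aldo is a knave, Finn is a knave, Anika is a knight, Omar is a knight, and Sam is a knight.

Paz is a knave; "Aldo is a knight" is false, as required.
Uma (knave): "Omar is a knave if and only if Omar is a knight" — false. ✓
Aldo is a knave, and the claim "Uma and Finn are different types" is indeed false.
Since Finn is a knave, "at most zero of us are knaves" needs to be false, which holds.
Anika (knight): "if Uma is the same type as me, then Omar is a knight" — true. ✓
Omar is a knight; "at least one of the following is true: Finn is a knight; Paz is a knave" is true, as required.
Sam is a knight, so "Paz is a knave" must be true — and it is.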